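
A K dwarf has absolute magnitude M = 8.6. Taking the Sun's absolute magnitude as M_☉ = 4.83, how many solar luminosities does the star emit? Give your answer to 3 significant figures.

M − M_☉ = 8.6 − 4.83 = 3.770
L/L_☉ = 10^(−0.4 (M − M_☉)) = 10^-1.508 = 0.03105

L/L_☉ ≈ 0.0310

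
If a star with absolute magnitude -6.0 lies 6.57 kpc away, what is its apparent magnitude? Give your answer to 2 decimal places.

d = 6.57 kpc = 6570 pc
m = M + 5 log₁₀ d − 5 = -6.0 + 5·3.8176 − 5 = 8.088

m ≈ 8.09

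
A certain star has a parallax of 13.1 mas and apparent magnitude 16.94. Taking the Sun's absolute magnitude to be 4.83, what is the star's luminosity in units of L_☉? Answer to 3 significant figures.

d = 1/p = 1000/13.1 mas = 76.34 pc
M = m − 5 log₁₀ d + 5 = 16.94 − 5·1.8827 + 5 = 12.526
M − M_☉ = 12.526 − 4.83 = 7.696
L/L_☉ = 10^(−0.4 × 7.696) = 8.346×10^-4

L/L_☉ ≈ 8.35×10^-4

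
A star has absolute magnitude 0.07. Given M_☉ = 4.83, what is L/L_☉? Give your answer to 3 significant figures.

L/L_☉ ≈ 80.2

M − M_☉ = 0.07 − 4.83 = -4.760
L/L_☉ = 10^(−0.4 (M − M_☉)) = 10^1.904 = 80.17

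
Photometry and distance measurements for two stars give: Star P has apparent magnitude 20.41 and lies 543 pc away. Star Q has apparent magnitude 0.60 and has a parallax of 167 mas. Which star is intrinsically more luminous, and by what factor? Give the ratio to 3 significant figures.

Star Q is more luminous, by a factor of 10200.

Star P: M = m − 5 log₁₀ d + 5 = 20.41 − 5·2.7348 + 5 = 11.736
Star Q: p = 167 mas = 0.167″ → d = 1/p = 5.988 pc
Star Q: M = m − 5 log₁₀ d + 5 = 0.60 − 5·0.7773 + 5 = 1.714
ΔM = M_P − M_Q = 11.736 − (1.714) = 10.022; smaller M is more luminous → Star Q.
L ratio = 10^(0.4 |ΔM|) = 10^4.009 = 10210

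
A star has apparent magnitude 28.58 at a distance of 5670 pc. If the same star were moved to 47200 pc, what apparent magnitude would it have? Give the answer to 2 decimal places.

Flux ∝ 1/d², so Δm = 5 log₁₀(d₂/d₁) = 5 log₁₀(47200/5670) = 4.602
m₂ = m₁ + Δm = 28.58 + (4.602) = 33.182

m ≈ 33.18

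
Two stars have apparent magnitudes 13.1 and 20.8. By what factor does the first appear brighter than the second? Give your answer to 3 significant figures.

1200

Δm = 13.1 − (20.8) = -7.7
Flux ratio = 10^(−0.4 Δm) = 10^(−0.4 × -7.7) = 10^3.080 = 1202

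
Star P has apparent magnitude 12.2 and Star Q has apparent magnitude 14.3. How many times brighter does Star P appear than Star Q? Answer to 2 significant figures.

Δm = 12.2 − (14.3) = -2.1
Flux ratio = 10^(−0.4 Δm) = 10^(−0.4 × -2.1) = 10^0.840 = 6.918

6.9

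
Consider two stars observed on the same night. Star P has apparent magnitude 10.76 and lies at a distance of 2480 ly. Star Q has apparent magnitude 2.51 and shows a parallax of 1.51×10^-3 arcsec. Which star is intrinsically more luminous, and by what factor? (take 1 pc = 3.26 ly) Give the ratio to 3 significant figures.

Star P: d = 2480 ly / 3.26 = 760.7 pc
Star P: M = m − 5 log₁₀ d + 5 = 10.76 − 5·2.8812 + 5 = 1.354
Star Q: d = 1/p = 1/1.51×10^-3″ = 662.3 pc
Star Q: M = m − 5 log₁₀ d + 5 = 2.51 − 5·2.8210 + 5 = -6.595
ΔM = M_P − M_Q = 1.354 − (-6.595) = 7.949; smaller M is more luminous → Star Q.
L ratio = 10^(0.4 |ΔM|) = 10^3.180 = 1512

Star Q is more luminous, by a factor of 1510.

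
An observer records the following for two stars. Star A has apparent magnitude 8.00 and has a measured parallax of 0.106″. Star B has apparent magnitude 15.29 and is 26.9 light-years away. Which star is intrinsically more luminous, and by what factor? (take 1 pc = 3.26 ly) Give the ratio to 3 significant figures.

Star A: d = 1/p = 1/0.106″ = 9.434 pc
Star A: M = m − 5 log₁₀ d + 5 = 8.00 − 5·0.9747 + 5 = 8.127
Star B: d = 26.9 ly / 3.26 = 8.252 pc
Star B: M = m − 5 log₁₀ d + 5 = 15.29 − 5·0.9165 + 5 = 15.707
ΔM = M_A − M_B = 8.127 − (15.707) = -7.581; smaller M is more luminous → Star A.
L ratio = 10^(0.4 |ΔM|) = 10^3.032 = 1077

Star A is more luminous, by a factor of 1080.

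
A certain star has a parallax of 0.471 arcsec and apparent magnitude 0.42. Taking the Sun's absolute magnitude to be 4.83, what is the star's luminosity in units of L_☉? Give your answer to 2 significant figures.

L/L_☉ ≈ 2.6

d = 1/p = 1/0.471″ = 2.123 pc
M = m − 5 log₁₀ d + 5 = 0.42 − 5·0.3270 + 5 = 3.785
M − M_☉ = 3.785 − 4.83 = -1.045
L/L_☉ = 10^(−0.4 × -1.045) = 2.618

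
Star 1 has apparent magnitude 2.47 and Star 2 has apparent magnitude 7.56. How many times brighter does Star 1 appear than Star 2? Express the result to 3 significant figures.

Magnitude difference = -5.09
Flux ratio = 10^(−0.4 Δm) = 10^(−0.4 × -5.09) = 10^2.036 = 108.6

109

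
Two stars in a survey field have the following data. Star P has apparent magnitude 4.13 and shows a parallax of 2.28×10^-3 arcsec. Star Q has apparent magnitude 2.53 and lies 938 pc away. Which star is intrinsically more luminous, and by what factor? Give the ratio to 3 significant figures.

Star Q is more luminous, by a factor of 20.0.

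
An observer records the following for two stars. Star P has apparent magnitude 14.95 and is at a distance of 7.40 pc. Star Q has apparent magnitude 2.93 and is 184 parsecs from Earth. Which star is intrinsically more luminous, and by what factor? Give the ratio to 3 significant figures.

Star Q is more luminous, by a factor of 3.97×10^7.

Star P: M = m − 5 log₁₀ d + 5 = 14.95 − 5·0.8692 + 5 = 15.604
Star Q: M = m − 5 log₁₀ d + 5 = 2.93 − 5·2.2648 + 5 = -3.394
ΔM = M_P − M_Q = 15.604 − (-3.394) = 18.998; smaller M is more luminous → Star Q.
L ratio = 10^(0.4 |ΔM|) = 10^7.599 = 3.973×10^7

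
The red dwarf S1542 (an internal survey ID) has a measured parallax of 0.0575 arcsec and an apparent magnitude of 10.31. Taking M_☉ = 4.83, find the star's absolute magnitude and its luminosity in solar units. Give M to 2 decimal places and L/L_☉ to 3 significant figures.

M ≈ 9.11; L/L_☉ ≈ 0.0194

d = 1/p = 1/0.0575″ = 17.39 pc
M = m − 5 log₁₀ d + 5 = 10.31 − 5·1.2403 + 5 = 9.108
M − M_☉ = 9.108 − 4.83 = 4.278
L/L_☉ = 10^(−0.4 × 4.278) = 0.01944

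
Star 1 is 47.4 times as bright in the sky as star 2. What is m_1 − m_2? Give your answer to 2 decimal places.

m_1 − m_2 ≈ -4.19

Pogson: Δm = −2.5 log₁₀(ratio) = −2.5 log₁₀(47.4) = −2.5 × 1.6758 = -4.189
Star 1 is brighter, so it has the smaller magnitude: the difference is negative.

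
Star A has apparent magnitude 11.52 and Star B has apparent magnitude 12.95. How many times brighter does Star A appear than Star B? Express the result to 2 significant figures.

Magnitude difference = -1.43
Flux ratio = 10^(−0.4 Δm) = 10^(−0.4 × -1.43) = 10^0.572 = 3.733

3.7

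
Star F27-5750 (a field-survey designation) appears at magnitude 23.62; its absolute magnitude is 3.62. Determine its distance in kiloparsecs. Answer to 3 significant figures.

Distance modulus: m − M = 23.62 − (3.62) = 20.000
m − M = 5 log₁₀ d − 5
log₁₀ d = (m − M)/5 + 1 = 5.0000
d = 10^5.0000 = 100000 pc
= 100.0 kpc

d ≈ 100 kpc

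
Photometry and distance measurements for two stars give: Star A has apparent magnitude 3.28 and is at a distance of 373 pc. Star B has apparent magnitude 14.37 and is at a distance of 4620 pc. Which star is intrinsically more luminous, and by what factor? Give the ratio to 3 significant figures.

Star A is more luminous, by a factor of 178.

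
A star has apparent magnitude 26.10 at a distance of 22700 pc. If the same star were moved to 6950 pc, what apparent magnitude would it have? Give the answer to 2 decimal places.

m ≈ 23.53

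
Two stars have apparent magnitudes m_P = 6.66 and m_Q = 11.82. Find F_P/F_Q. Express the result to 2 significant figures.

F_P/F_Q ≈ 120

Magnitude difference = -5.16
Flux ratio = 10^(−0.4 Δm) = 10^(−0.4 × -5.16) = 10^2.064 = 115.9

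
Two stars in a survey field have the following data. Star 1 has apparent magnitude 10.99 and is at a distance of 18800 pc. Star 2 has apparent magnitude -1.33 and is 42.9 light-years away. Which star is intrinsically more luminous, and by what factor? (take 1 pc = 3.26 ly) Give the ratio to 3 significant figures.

Star 1: M = m − 5 log₁₀ d + 5 = 10.99 − 5·4.2742 + 5 = -5.381
Star 2: d = 42.9 ly / 3.26 = 13.16 pc
Star 2: M = m − 5 log₁₀ d + 5 = -1.33 − 5·1.1192 + 5 = -1.926
ΔM = M_1 − M_2 = -5.381 − (-1.926) = -3.455; smaller M is more luminous → Star 1.
L ratio = 10^(0.4 |ΔM|) = 10^1.382 = 24.09

Star 1 is more luminous, by a factor of 24.1.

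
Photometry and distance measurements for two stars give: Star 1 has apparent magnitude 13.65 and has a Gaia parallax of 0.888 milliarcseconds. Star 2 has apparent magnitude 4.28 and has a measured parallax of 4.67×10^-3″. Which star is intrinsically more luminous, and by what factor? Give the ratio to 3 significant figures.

Star 1: p = 0.888 mas = 8.88×10^-4″ → d = 1/p = 1126 pc
Star 1: M = m − 5 log₁₀ d + 5 = 13.65 − 5·3.0516 + 5 = 3.392
Star 2: d = 1/p = 1/4.67×10^-3″ = 214.1 pc
Star 2: M = m − 5 log₁₀ d + 5 = 4.28 − 5·2.3307 + 5 = -2.373
ΔM = M_1 − M_2 = 3.392 − (-2.373) = 5.765; smaller M is more luminous → Star 2.
L ratio = 10^(0.4 |ΔM|) = 10^2.306 = 202.4

Star 2 is more luminous, by a factor of 202.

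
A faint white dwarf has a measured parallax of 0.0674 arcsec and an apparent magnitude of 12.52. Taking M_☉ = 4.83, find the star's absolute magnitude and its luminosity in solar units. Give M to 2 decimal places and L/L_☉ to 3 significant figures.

d = 1/p = 1/0.0674″ = 14.84 pc
M = m − 5 log₁₀ d + 5 = 12.52 − 5·1.1713 + 5 = 11.663
M − M_☉ = 11.663 − 4.83 = 6.833
L/L_☉ = 10^(−0.4 × 6.833) = 1.848×10^-3

M ≈ 11.66; L/L_☉ ≈ 1.85×10^-3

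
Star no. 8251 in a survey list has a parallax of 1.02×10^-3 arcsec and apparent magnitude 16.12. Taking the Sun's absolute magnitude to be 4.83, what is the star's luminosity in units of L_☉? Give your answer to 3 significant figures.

d = 1/p = 1/1.02×10^-3″ = 980.4 pc
M = m − 5 log₁₀ d + 5 = 16.12 − 5·2.9914 + 5 = 6.163
M − M_☉ = 6.163 − 4.83 = 1.333
L/L_☉ = 10^(−0.4 × 1.333) = 0.2930

L/L_☉ ≈ 0.293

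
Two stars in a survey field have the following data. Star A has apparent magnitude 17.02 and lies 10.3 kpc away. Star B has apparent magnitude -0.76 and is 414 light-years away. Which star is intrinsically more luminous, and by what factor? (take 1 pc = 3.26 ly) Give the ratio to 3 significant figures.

Star A: d = 10.3 kpc = 10300 pc
Star A: M = m − 5 log₁₀ d + 5 = 17.02 − 5·4.0128 + 5 = 1.956
Star B: d = 414 ly / 3.26 = 127.0 pc
Star B: M = m − 5 log₁₀ d + 5 = -0.76 − 5·2.1038 + 5 = -6.279
ΔM = M_A − M_B = 1.956 − (-6.279) = 8.235; smaller M is more luminous → Star B.
L ratio = 10^(0.4 |ΔM|) = 10^3.294 = 1967

Star B is more luminous, by a factor of 1970.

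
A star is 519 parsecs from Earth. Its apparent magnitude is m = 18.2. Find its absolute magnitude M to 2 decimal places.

5 log₁₀(d/10 pc) = 5 log₁₀(519.0) − 5 = 8.576
M = m − 5 log₁₀(d/10) = 18.2 − 8.576 = 9.624

M ≈ 9.62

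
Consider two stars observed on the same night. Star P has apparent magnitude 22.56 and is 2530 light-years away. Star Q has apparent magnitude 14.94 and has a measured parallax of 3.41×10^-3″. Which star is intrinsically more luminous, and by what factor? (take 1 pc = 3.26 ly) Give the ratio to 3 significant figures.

Star Q is more luminous, by a factor of 159.

Star P: d = 2530 ly / 3.26 = 776.1 pc
Star P: M = m − 5 log₁₀ d + 5 = 22.56 − 5·2.8899 + 5 = 13.110
Star Q: d = 1/p = 1/3.41×10^-3″ = 293.3 pc
Star Q: M = m − 5 log₁₀ d + 5 = 14.94 − 5·2.4672 + 5 = 7.604
ΔM = M_P − M_Q = 13.110 − (7.604) = 5.507; smaller M is more luminous → Star Q.
L ratio = 10^(0.4 |ΔM|) = 10^2.203 = 159.5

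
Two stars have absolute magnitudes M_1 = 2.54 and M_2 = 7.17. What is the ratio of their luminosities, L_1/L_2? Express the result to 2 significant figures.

ΔM = M_1 − M_2 = -4.63
L_1/L_2 = 10^(−0.4 ΔM) = 10^1.852 = 71.12

L_1/L_2 ≈ 71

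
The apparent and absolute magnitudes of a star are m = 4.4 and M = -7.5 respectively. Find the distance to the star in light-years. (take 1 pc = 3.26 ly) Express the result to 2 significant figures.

d ≈ 7800 ly

Distance modulus: m − M = 4.4 − (-7.5) = 11.900
m − M = 5 log₁₀ d − 5
log₁₀ d = (m − M)/5 + 1 = 3.3800
d = 10^3.3800 = 2399 pc
= 7820 ly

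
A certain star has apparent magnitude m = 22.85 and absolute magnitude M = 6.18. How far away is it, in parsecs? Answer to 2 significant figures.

d ≈ 22000 pc

Distance modulus: m − M = 22.85 − (6.18) = 16.670
m − M = 5 log₁₀ d − 5
log₁₀ d = (m − M)/5 + 1 = 4.3340
d = 10^4.3340 = 21580 pc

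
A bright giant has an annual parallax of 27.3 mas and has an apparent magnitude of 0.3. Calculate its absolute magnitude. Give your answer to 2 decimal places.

p = 27.3 mas = 0.0273″ → d = 1/p = 36.63 pc
5 log₁₀(d/10 pc) = 5 log₁₀(36.63) − 5 = 2.819
M = m − 5 log₁₀(d/10) = 0.3 − 2.819 = -2.519

M ≈ -2.52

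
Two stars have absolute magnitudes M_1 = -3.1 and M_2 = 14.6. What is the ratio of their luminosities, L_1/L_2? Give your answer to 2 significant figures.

ΔM = M_1 − M_2 = -17.7
L_1/L_2 = 10^(−0.4 ΔM) = 10^7.080 = 1.202×10^7

L_1/L_2 ≈ 1.2×10^7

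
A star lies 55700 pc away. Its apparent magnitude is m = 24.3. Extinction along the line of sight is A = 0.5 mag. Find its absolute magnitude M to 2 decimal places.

M ≈ 5.07

5 log₁₀(d/10 pc) = 5 log₁₀(55700) − 5 = 18.729
M = m − 5 log₁₀(d/10) − A = 24.3 − 18.729 − 0.5 = 5.071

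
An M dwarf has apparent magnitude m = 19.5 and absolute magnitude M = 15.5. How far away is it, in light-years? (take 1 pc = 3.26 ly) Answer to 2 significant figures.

Distance modulus: m − M = 19.5 − (15.5) = 4.000
m − M = 5 log₁₀ d − 5
log₁₀ d = (m − M)/5 + 1 = 1.8000
d = 10^1.8000 = 63.10 pc
= 205.7 ly

d ≈ 210 ly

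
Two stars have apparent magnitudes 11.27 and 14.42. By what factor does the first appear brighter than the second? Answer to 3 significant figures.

Magnitude difference = -3.15
Flux ratio = 10^(−0.4 Δm) = 10^(−0.4 × -3.15) = 10^1.260 = 18.20

18.2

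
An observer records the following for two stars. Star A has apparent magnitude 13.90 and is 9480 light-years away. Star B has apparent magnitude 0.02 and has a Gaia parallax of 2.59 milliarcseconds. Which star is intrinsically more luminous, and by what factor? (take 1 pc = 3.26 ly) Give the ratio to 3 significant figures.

Star A: d = 9480 ly / 3.26 = 2908 pc
Star A: M = m − 5 log₁₀ d + 5 = 13.90 − 5·3.4636 + 5 = 1.582
Star B: p = 2.59 mas = 2.59×10^-3″ → d = 1/p = 386.1 pc
Star B: M = m − 5 log₁₀ d + 5 = 0.02 − 5·2.5867 + 5 = -7.914
ΔM = M_A − M_B = 1.582 − (-7.914) = 9.496; smaller M is more luminous → Star B.
L ratio = 10^(0.4 |ΔM|) = 10^3.798 = 6284

Star B is more luminous, by a factor of 6280.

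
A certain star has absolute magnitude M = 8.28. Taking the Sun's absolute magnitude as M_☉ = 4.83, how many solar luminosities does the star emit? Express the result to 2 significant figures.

M − M_☉ = 8.28 − 4.83 = 3.450
L/L_☉ = 10^(−0.4 (M − M_☉)) = 10^-1.380 = 0.04169

L/L_☉ ≈ 0.042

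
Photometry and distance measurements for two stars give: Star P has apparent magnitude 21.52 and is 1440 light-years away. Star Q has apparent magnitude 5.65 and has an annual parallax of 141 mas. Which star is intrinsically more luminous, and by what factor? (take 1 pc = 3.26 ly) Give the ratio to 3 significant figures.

Star P: d = 1440 ly / 3.26 = 441.7 pc
Star P: M = m − 5 log₁₀ d + 5 = 21.52 − 5·2.6451 + 5 = 13.294
Star Q: p = 141 mas = 0.141″ → d = 1/p = 7.092 pc
Star Q: M = m − 5 log₁₀ d + 5 = 5.65 − 5·0.8508 + 5 = 6.396
ΔM = M_P − M_Q = 13.294 − (6.396) = 6.898; smaller M is more luminous → Star Q.
L ratio = 10^(0.4 |ΔM|) = 10^2.759 = 574.5

Star Q is more luminous, by a factor of 574.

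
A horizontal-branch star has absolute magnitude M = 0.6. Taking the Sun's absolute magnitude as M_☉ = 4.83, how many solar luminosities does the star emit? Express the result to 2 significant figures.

L/L_☉ ≈ 49

M − M_☉ = 0.6 − 4.83 = -4.230
L/L_☉ = 10^(−0.4 (M − M_☉)) = 10^1.692 = 49.20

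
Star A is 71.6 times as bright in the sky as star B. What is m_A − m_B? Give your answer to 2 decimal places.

Pogson: Δm = −2.5 log₁₀(ratio) = −2.5 log₁₀(71.6) = −2.5 × 1.8549 = -4.637
Star A is brighter, so it has the smaller magnitude: the difference is negative.

m_A − m_B ≈ -4.64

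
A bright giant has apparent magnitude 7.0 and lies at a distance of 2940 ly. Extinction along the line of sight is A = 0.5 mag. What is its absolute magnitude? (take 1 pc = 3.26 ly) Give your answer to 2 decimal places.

M ≈ -3.28

d = 2940 ly / 3.26 = 901.8 pc
5 log₁₀(d/10 pc) = 5 log₁₀(901.8) − 5 = 9.776
M = m − 5 log₁₀(d/10) − A = 7.0 − 9.776 − 0.5 = -3.276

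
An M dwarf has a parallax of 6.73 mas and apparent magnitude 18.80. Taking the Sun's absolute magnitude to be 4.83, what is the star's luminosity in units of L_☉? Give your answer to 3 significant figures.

d = 1/p = 1000/6.73 mas = 148.6 pc
M = m − 5 log₁₀ d + 5 = 18.80 − 5·2.1720 + 5 = 12.940
M − M_☉ = 12.940 − 4.83 = 8.110
L/L_☉ = 10^(−0.4 × 8.110) = 5.701×10^-4

L/L_☉ ≈ 5.70×10^-4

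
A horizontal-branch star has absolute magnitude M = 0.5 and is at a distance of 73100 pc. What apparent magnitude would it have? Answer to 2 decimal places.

m ≈ 19.82

m = M + 5 log₁₀ d − 5 = 0.5 + 5·4.8639 − 5 = 19.820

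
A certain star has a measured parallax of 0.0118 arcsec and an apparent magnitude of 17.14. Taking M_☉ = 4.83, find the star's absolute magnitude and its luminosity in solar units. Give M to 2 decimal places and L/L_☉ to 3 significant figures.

M ≈ 12.50; L/L_☉ ≈ 8.56×10^-4

d = 1/p = 1/0.0118″ = 84.75 pc
M = m − 5 log₁₀ d + 5 = 17.14 − 5·1.9281 + 5 = 12.499
M − M_☉ = 12.499 − 4.83 = 7.669
L/L_☉ = 10^(−0.4 × 7.669) = 8.555×10^-4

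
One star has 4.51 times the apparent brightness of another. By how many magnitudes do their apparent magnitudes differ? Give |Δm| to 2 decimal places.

Pogson: Δm = −2.5 log₁₀(ratio) = −2.5 log₁₀(4.51) = −2.5 × 0.6542 = -1.635

|Δm| ≈ 1.64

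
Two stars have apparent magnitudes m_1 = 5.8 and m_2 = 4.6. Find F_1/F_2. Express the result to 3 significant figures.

Δm = 5.8 − (4.6) = 1.2
Flux ratio = 10^(−0.4 Δm) = 10^(−0.4 × 1.2) = 10^-0.480 = 0.3311

F_1/F_2 ≈ 0.331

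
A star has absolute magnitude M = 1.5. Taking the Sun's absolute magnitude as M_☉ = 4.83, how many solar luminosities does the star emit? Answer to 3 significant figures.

L/L_☉ ≈ 21.5

M − M_☉ = 1.5 − 4.83 = -3.330
L/L_☉ = 10^(−0.4 (M − M_☉)) = 10^1.332 = 21.48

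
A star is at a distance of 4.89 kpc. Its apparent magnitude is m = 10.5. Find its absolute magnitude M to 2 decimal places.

d = 4.89 kpc = 4890 pc
5 log₁₀(d/10 pc) = 5 log₁₀(4890) − 5 = 13.447
M = m − 5 log₁₀(d/10) = 10.5 − 13.447 = -2.947

M ≈ -2.95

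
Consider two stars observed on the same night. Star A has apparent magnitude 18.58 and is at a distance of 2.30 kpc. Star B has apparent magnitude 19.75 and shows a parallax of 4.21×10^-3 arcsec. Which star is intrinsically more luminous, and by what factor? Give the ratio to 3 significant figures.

Star A is more luminous, by a factor of 275.

Star A: d = 2.30 kpc = 2300 pc
Star A: M = m − 5 log₁₀ d + 5 = 18.58 − 5·3.3617 + 5 = 6.771
Star B: d = 1/p = 1/4.21×10^-3″ = 237.5 pc
Star B: M = m − 5 log₁₀ d + 5 = 19.75 − 5·2.3757 + 5 = 12.871
ΔM = M_A − M_B = 6.771 − (12.871) = -6.100; smaller M is more luminous → Star A.
L ratio = 10^(0.4 |ΔM|) = 10^2.440 = 275.4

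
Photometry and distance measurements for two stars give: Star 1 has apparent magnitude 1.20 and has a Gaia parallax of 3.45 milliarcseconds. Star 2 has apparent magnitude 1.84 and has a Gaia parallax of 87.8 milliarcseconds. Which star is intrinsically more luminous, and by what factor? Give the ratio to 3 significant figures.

Star 1 is more luminous, by a factor of 1170.

Star 1: p = 3.45 mas = 3.45×10^-3″ → d = 1/p = 289.9 pc
Star 1: M = m − 5 log₁₀ d + 5 = 1.20 − 5·2.4622 + 5 = -6.111
Star 2: p = 87.8 mas = 0.0878″ → d = 1/p = 11.39 pc
Star 2: M = m − 5 log₁₀ d + 5 = 1.84 − 5·1.0565 + 5 = 1.557
ΔM = M_1 − M_2 = -6.111 − (1.557) = -7.668; smaller M is more luminous → Star 1.
L ratio = 10^(0.4 |ΔM|) = 10^3.067 = 1168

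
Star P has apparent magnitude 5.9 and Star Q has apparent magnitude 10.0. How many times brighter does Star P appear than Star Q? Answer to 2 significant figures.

Magnitude difference = -4.1
Flux ratio = 10^(−0.4 Δm) = 10^(−0.4 × -4.1) = 10^1.640 = 43.65

44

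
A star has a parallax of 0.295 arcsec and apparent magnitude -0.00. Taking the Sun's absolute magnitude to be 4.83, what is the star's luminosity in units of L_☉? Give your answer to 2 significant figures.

L/L_☉ ≈ 9.8

d = 1/p = 1/0.295″ = 3.390 pc
M = m − 5 log₁₀ d + 5 = -0.00 − 5·0.5302 + 5 = 2.349
M − M_☉ = 2.349 − 4.83 = -2.481
L/L_☉ = 10^(−0.4 × -2.481) = 9.826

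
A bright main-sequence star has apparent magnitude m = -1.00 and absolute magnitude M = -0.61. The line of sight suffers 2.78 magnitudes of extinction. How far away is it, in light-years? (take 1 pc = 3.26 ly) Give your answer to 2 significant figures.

d ≈ 7.6 ly

m − M = 5 log₁₀(d/10 pc) + A  ⇒  -1.00 − (-0.61) − 2.78 = 5 log₁₀(d/10)
-3.170 = 5 log₁₀(d/10)
log₁₀ d = (m − M − A)/5 + 1 = 0.3660
d = 10^0.3660 = 2.323 pc
= 7.572 ly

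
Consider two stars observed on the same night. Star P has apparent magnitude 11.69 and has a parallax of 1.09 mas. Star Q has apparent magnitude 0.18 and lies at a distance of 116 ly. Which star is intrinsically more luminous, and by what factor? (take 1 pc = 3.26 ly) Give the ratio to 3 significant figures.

Star Q is more luminous, by a factor of 60.4.

Star P: p = 1.09 mas = 1.09×10^-3″ → d = 1/p = 917.4 pc
Star P: M = m − 5 log₁₀ d + 5 = 11.69 − 5·2.9626 + 5 = 1.877
Star Q: d = 116 ly / 3.26 = 35.58 pc
Star Q: M = m − 5 log₁₀ d + 5 = 0.18 − 5·1.5512 + 5 = -2.576
ΔM = M_P − M_Q = 1.877 − (-2.576) = 4.453; smaller M is more luminous → Star Q.
L ratio = 10^(0.4 |ΔM|) = 10^1.781 = 60.44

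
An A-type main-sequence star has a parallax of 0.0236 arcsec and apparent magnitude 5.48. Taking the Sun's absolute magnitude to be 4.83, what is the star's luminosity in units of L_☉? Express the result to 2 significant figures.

L/L_☉ ≈ 9.9

d = 1/p = 1/0.0236″ = 42.37 pc
M = m − 5 log₁₀ d + 5 = 5.48 − 5·1.6271 + 5 = 2.345
M − M_☉ = 2.345 − 4.83 = -2.485
L/L_☉ = 10^(−0.4 × -2.485) = 9.867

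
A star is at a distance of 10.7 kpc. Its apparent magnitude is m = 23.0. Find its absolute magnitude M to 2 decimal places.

d = 10.7 kpc = 10700 pc
5 log₁₀(d/10 pc) = 5 log₁₀(10700) − 5 = 15.147
M = m − 5 log₁₀(d/10) = 23.0 − 15.147 = 7.853

M ≈ 7.85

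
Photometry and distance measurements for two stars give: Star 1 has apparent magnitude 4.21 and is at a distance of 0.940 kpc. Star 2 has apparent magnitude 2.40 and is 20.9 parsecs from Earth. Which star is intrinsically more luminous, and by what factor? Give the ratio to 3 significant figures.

Star 1 is more luminous, by a factor of 382.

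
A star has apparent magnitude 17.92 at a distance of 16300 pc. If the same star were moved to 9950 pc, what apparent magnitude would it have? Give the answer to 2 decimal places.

Flux ∝ 1/d², so Δm = 5 log₁₀(d₂/d₁) = 5 log₁₀(9950/16300) = -1.072
m₂ = m₁ + Δm = 17.92 + (-1.072) = 16.848

m ≈ 16.85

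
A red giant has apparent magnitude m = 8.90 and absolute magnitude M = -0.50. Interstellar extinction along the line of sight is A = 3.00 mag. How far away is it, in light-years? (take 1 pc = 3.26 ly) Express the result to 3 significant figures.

d ≈ 621 ly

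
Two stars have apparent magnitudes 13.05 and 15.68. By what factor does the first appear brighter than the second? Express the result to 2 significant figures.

11

Δm = 13.05 − (15.68) = -2.63
Flux ratio = 10^(−0.4 Δm) = 10^(−0.4 × -2.63) = 10^1.052 = 11.27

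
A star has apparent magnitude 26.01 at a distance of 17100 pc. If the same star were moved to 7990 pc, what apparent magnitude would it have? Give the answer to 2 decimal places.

Flux ∝ 1/d², so Δm = 5 log₁₀(d₂/d₁) = 5 log₁₀(7990/17100) = -1.652
m₂ = m₁ + Δm = 26.01 + (-1.652) = 24.358

m ≈ 24.36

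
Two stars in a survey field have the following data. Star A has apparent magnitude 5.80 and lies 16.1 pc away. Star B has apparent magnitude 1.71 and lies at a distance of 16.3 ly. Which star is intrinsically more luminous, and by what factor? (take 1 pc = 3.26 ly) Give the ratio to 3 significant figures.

Star A: M = m − 5 log₁₀ d + 5 = 5.80 − 5·1.2068 + 5 = 4.766
Star B: d = 16.3 ly / 3.26 = 5.000 pc
Star B: M = m − 5 log₁₀ d + 5 = 1.71 − 5·0.6990 + 5 = 3.215
ΔM = M_A − M_B = 4.766 − (3.215) = 1.551; smaller M is more luminous → Star B.
L ratio = 10^(0.4 |ΔM|) = 10^0.620 = 4.171

Star B is more luminous, by a factor of 4.17.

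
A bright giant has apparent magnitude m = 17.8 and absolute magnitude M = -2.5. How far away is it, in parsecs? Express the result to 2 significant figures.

μ = m − M = 20.300
m − M = 5 log₁₀ d − 5
log₁₀ d = (m − M)/5 + 1 = 5.0600
d = 10^5.0600 = 114800 pc

d ≈ 110000 pc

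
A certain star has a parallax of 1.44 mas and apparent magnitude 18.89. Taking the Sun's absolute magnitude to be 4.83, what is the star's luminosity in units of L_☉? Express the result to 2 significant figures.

d = 1/p = 1000/1.44 mas = 694.4 pc
M = m − 5 log₁₀ d + 5 = 18.89 − 5·2.8416 + 5 = 9.682
M − M_☉ = 9.682 − 4.83 = 4.852
L/L_☉ = 10^(−0.4 × 4.852) = 0.01146

L/L_☉ ≈ 0.011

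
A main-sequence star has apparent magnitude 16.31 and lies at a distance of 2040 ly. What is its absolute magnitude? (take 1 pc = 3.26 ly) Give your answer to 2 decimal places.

M ≈ 7.33

d = 2040 ly / 3.26 = 625.8 pc
5 log₁₀(d/10 pc) = 5 log₁₀(625.8) − 5 = 8.982
M = m − 5 log₁₀(d/10) = 16.31 − 8.982 = 7.328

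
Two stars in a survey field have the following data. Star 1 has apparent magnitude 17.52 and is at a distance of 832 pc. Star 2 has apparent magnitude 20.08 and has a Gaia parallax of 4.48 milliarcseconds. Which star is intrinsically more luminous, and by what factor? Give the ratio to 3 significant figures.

Star 1: M = m − 5 log₁₀ d + 5 = 17.52 − 5·2.9201 + 5 = 7.919
Star 2: p = 4.48 mas = 4.48×10^-3″ → d = 1/p = 223.2 pc
Star 2: M = m − 5 log₁₀ d + 5 = 20.08 − 5·2.3487 + 5 = 13.336
ΔM = M_1 − M_2 = 7.919 − (13.336) = -5.417; smaller M is more luminous → Star 1.
L ratio = 10^(0.4 |ΔM|) = 10^2.167 = 146.8

Star 1 is more luminous, by a factor of 147.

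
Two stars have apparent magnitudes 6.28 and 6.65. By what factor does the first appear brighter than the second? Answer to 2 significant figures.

1.4

Δm = 6.28 − (6.65) = -0.37
Flux ratio = 10^(−0.4 Δm) = 10^(−0.4 × -0.37) = 10^0.148 = 1.406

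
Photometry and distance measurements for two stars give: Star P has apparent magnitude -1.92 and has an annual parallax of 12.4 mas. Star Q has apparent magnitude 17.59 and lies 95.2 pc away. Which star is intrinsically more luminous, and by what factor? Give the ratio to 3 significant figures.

Star P: p = 12.4 mas = 0.0124″ → d = 1/p = 80.65 pc
Star P: M = m − 5 log₁₀ d + 5 = -1.92 − 5·1.9066 + 5 = -6.453
Star Q: M = m − 5 log₁₀ d + 5 = 17.59 − 5·1.9786 + 5 = 12.697
ΔM = M_P − M_Q = -6.453 − (12.697) = -19.150; smaller M is more luminous → Star P.
L ratio = 10^(0.4 |ΔM|) = 10^7.660 = 4.570×10^7

Star P is more luminous, by a factor of 4.57×10^7.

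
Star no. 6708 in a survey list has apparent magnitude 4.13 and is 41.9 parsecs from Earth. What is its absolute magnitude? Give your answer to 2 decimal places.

M ≈ 1.02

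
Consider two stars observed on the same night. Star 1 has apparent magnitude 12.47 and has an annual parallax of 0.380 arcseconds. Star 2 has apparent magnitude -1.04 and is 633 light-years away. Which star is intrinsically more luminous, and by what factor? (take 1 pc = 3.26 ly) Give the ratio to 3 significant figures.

Star 2 is more luminous, by a factor of 1.38×10^9.

Star 1: d = 1/p = 1/0.380″ = 2.632 pc
Star 1: M = m − 5 log₁₀ d + 5 = 12.47 − 5·0.4202 + 5 = 15.369
Star 2: d = 633 ly / 3.26 = 194.2 pc
Star 2: M = m − 5 log₁₀ d + 5 = -1.04 − 5·2.2882 + 5 = -7.481
ΔM = M_1 − M_2 = 15.369 − (-7.481) = 22.850; smaller M is more luminous → Star 2.
L ratio = 10^(0.4 |ΔM|) = 10^9.140 = 1.380×10^9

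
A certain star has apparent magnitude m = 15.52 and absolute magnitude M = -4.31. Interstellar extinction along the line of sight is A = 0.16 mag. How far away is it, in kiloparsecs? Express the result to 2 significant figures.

d ≈ 86 kpc

m − M = 5 log₁₀(d/10 pc) + A  ⇒  15.52 − (-4.31) − 0.16 = 5 log₁₀(d/10)
19.670 = 5 log₁₀(d/10)
log₁₀ d = (m − M − A)/5 + 1 = 4.9340
d = 10^4.9340 = 85900 pc
= 85.90 kpc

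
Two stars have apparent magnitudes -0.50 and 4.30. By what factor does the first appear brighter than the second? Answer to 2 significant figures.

83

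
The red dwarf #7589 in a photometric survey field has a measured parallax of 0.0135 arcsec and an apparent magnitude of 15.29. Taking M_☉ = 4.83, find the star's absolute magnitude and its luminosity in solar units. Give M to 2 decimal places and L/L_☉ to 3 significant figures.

d = 1/p = 1/0.0135″ = 74.07 pc
M = m − 5 log₁₀ d + 5 = 15.29 − 5·1.8697 + 5 = 10.942
M − M_☉ = 10.942 − 4.83 = 6.112
L/L_☉ = 10^(−0.4 × 6.112) = 3.592×10^-3

M ≈ 10.94; L/L_☉ ≈ 3.59×10^-3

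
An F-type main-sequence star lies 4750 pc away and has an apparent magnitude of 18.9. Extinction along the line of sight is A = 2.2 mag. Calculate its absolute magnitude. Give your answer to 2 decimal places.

5 log₁₀(d/10 pc) = 5 log₁₀(4750) − 5 = 13.383
M = m − 5 log₁₀(d/10) − A = 18.9 − 13.383 − 2.2 = 3.317

M ≈ 3.32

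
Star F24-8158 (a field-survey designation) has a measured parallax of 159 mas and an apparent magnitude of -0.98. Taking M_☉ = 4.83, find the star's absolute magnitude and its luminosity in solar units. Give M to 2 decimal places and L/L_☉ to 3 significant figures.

M ≈ 0.03; L/L_☉ ≈ 83.4

d = 1/p = 1000/159 mas = 6.289 pc
M = m − 5 log₁₀ d + 5 = -0.98 − 5·0.7986 + 5 = 0.027
M − M_☉ = 0.027 − 4.83 = -4.803
L/L_☉ = 10^(−0.4 × -4.803) = 83.41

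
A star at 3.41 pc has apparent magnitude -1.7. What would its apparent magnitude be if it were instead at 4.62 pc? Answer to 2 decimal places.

m ≈ -1.04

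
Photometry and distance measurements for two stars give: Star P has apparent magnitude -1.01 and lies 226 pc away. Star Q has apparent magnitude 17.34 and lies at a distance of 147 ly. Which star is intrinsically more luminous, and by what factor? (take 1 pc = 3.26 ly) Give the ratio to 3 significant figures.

Star P is more luminous, by a factor of 5.50×10^8.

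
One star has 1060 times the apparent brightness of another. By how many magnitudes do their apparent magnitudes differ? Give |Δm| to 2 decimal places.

|Δm| ≈ 7.56

Pogson: Δm = −2.5 log₁₀(ratio) = −2.5 log₁₀(1060) = −2.5 × 3.0253 = -7.563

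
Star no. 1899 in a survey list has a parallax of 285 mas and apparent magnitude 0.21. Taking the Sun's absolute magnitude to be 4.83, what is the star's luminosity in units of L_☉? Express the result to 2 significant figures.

L/L_☉ ≈ 8.7

d = 1/p = 1000/285 mas = 3.509 pc
M = m − 5 log₁₀ d + 5 = 0.21 − 5·0.5452 + 5 = 2.484
M − M_☉ = 2.484 − 4.83 = -2.346
L/L_☉ = 10^(−0.4 × -2.346) = 8.676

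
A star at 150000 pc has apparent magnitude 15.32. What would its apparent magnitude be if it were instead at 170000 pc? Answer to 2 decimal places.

m ≈ 15.59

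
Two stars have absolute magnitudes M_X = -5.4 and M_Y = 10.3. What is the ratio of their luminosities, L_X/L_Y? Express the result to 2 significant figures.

L_X/L_Y ≈ 1.9×10^6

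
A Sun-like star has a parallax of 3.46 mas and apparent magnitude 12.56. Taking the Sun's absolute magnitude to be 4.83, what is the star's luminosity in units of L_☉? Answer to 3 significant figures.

L/L_☉ ≈ 0.676

d = 1/p = 1000/3.46 mas = 289.0 pc
M = m − 5 log₁₀ d + 5 = 12.56 − 5·2.4609 + 5 = 5.255
M − M_☉ = 5.255 − 4.83 = 0.425
L/L_☉ = 10^(−0.4 × 0.425) = 0.6758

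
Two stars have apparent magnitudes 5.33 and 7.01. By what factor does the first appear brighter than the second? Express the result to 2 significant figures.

Magnitude difference = -1.68
Flux ratio = 10^(−0.4 Δm) = 10^(−0.4 × -1.68) = 10^0.672 = 4.699

4.7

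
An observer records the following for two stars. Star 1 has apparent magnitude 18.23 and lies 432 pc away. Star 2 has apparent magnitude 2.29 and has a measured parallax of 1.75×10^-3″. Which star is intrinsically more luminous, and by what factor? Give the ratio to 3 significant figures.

Star 2 is more luminous, by a factor of 4.16×10^6.

Star 1: M = m − 5 log₁₀ d + 5 = 18.23 − 5·2.6355 + 5 = 10.053
Star 2: d = 1/p = 1/1.75×10^-3″ = 571.4 pc
Star 2: M = m − 5 log₁₀ d + 5 = 2.29 − 5·2.7570 + 5 = -6.495
ΔM = M_1 − M_2 = 10.053 − (-6.495) = 16.547; smaller M is more luminous → Star 2.
L ratio = 10^(0.4 |ΔM|) = 10^6.619 = 4.159×10^6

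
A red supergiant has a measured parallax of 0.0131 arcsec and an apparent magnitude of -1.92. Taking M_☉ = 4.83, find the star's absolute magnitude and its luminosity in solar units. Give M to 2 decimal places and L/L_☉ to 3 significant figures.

M ≈ -6.33; L/L_☉ ≈ 29200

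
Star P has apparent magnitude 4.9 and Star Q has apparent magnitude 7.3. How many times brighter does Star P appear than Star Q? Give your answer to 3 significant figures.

9.12

Δm = 4.9 − (7.3) = -2.4
Flux ratio = 10^(−0.4 Δm) = 10^(−0.4 × -2.4) = 10^0.960 = 9.120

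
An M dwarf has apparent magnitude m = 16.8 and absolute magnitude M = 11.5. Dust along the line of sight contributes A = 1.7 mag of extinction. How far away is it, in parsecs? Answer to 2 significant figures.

m − M = 5 log₁₀(d/10 pc) + A  ⇒  16.8 − (11.5) − 1.7 = 5 log₁₀(d/10)
3.600 = 5 log₁₀(d/10)
log₁₀ d = (m − M − A)/5 + 1 = 1.7200
d = 10^1.7200 = 52.48 pc

d ≈ 52 pc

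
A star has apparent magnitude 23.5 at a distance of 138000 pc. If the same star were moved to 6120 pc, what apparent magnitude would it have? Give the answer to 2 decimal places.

m ≈ 16.73

Flux ∝ 1/d², so Δm = 5 log₁₀(d₂/d₁) = 5 log₁₀(6120/138000) = -6.766
m₂ = m₁ + Δm = 23.5 + (-6.766) = 16.734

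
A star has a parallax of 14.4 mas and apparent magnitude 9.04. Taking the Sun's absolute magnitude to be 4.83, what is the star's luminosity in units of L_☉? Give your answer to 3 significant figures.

L/L_☉ ≈ 0.998

d = 1/p = 1000/14.4 mas = 69.44 pc
M = m − 5 log₁₀ d + 5 = 9.04 − 5·1.8416 + 5 = 4.832
M − M_☉ = 4.832 − 4.83 = 0.002
L/L_☉ = 10^(−0.4 × 0.002) = 0.9983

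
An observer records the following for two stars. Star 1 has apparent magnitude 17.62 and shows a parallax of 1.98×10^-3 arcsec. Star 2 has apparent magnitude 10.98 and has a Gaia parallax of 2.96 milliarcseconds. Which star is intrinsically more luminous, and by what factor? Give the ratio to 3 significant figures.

Star 1: d = 1/p = 1/1.98×10^-3″ = 505.1 pc
Star 1: M = m − 5 log₁₀ d + 5 = 17.62 − 5·2.7033 + 5 = 9.103
Star 2: p = 2.96 mas = 2.96×10^-3″ → d = 1/p = 337.8 pc
Star 2: M = m − 5 log₁₀ d + 5 = 10.98 − 5·2.5287 + 5 = 3.336
ΔM = M_1 − M_2 = 9.103 − (3.336) = 5.767; smaller M is more luminous → Star 2.
L ratio = 10^(0.4 |ΔM|) = 10^2.307 = 202.7

Star 2 is more luminous, by a factor of 203.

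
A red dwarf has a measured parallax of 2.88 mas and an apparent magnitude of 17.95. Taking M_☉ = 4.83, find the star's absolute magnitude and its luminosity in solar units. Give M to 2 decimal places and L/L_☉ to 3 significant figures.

d = 1/p = 1000/2.88 mas = 347.2 pc
M = m − 5 log₁₀ d + 5 = 17.95 − 5·2.5406 + 5 = 10.247
M − M_☉ = 10.247 − 4.83 = 5.417
L/L_☉ = 10^(−0.4 × 5.417) = 6.811×10^-3

M ≈ 10.25; L/L_☉ ≈ 6.81×10^-3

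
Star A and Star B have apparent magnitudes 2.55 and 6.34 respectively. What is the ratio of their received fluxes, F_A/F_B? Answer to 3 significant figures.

F_A/F_B ≈ 32.8

Magnitude difference = -3.79
Flux ratio = 10^(−0.4 Δm) = 10^(−0.4 × -3.79) = 10^1.516 = 32.81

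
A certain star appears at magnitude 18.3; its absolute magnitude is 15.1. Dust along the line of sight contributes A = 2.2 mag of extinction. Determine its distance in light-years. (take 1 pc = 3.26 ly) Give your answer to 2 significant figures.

d ≈ 52 ly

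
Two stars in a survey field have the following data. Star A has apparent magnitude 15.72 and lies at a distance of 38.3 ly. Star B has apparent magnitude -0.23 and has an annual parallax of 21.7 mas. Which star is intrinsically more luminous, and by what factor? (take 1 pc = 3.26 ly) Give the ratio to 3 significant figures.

Star A: d = 38.3 ly / 3.26 = 11.75 pc
Star A: M = m − 5 log₁₀ d + 5 = 15.72 − 5·1.0700 + 5 = 15.370
Star B: p = 21.7 mas = 0.0217″ → d = 1/p = 46.08 pc
Star B: M = m − 5 log₁₀ d + 5 = -0.23 − 5·1.6635 + 5 = -3.548
ΔM = M_A − M_B = 15.370 − (-3.548) = 18.918; smaller M is more luminous → Star B.
L ratio = 10^(0.4 |ΔM|) = 10^7.567 = 3.691×10^7

Star B is more luminous, by a factor of 3.69×10^7.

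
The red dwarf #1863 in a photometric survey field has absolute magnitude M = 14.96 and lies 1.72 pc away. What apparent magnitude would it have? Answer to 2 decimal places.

m ≈ 11.14

m = M + 5 log₁₀ d − 5 = 14.96 + 5·0.2355 − 5 = 11.138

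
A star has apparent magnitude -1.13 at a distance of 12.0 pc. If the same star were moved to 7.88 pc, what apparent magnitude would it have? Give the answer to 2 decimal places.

m ≈ -2.04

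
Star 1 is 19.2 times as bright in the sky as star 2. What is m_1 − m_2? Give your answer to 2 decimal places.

Pogson: Δm = −2.5 log₁₀(ratio) = −2.5 log₁₀(19.2) = −2.5 × 1.2833 = -3.208
Star 1 is brighter, so it has the smaller magnitude: the difference is negative.

m_1 − m_2 ≈ -3.21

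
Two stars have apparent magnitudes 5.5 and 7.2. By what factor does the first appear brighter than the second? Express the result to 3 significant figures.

4.79

Magnitude difference = -1.7
Flux ratio = 10^(−0.4 Δm) = 10^(−0.4 × -1.7) = 10^0.680 = 4.786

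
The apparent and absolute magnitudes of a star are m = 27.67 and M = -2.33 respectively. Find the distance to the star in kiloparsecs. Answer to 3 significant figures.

d ≈ 10000 kpc

μ = m − M = 30.000
m − M = 5 log₁₀ d − 5
log₁₀ d = (m − M)/5 + 1 = 7.0000
d = 10^7.0000 = 1.000×10^7 pc
= 10000 kpc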